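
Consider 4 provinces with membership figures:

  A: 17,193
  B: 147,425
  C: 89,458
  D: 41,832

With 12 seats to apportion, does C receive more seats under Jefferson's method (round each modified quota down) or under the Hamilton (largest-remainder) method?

Jefferson

Jefferson: A 0, B 7, C 4, D 1.
Hamilton: A 1, B 6, C 3, D 2.
C gets 4 under Jefferson and 3 under Hamilton.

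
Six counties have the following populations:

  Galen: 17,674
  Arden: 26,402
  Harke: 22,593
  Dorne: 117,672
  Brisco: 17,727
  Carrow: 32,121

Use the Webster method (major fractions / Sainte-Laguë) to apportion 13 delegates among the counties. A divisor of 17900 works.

Galen 1, Arden 1, Harke 1, Dorne 7, Brisco 1, Carrow 2

With modified divisor 17900: modified quotas Galen 0.987, Arden 1.475, Harke 1.262, Dorne 6.574, Brisco 0.990, Carrow 1.794.
Rounding to the nearest integer: Galen 1, Arden 1, Harke 1, Dorne 7, Brisco 1, Carrow 2 (total 13).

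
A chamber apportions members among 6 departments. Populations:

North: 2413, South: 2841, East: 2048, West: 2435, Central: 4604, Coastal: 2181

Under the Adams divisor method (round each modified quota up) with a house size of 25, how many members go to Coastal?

3

Standard divisor 16522/25 ≈ 660.88; standard quotas: North 3.651, South 4.299, East 3.099, West 3.684, Central 6.966, Coastal 3.300.
Rounding up gives 4, 5, 4, 4, 7, 4 = 28 seats, so the divisor must be adjusted.
With modified divisor 750: modified quotas North 3.217, South 3.788, East 2.731, West 3.247, Central 6.139, Coastal 2.908.
Rounding up: North 4, South 4, East 3, West 4, Central 7, Coastal 3 (total 25).
Coastal receives 3.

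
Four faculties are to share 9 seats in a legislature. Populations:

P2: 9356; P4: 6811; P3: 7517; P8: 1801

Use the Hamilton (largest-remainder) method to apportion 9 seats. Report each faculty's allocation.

The standard divisor is 25485/9 ≈ 2831.667.
Standard quotas: P2 3.3041, P4 2.4053, P3 2.6546, P8 0.6360.
Lower quotas: P2 3, P4 2, P3 2, P8 0 (sum 7, leaving 2 seats).
Remainders in descending order: P3 0.6546, P8 0.6360, P4 0.4053, P2 0.3041.
Largest remainders: P3, P8 receive the extra seats.

P2=3, P4=2, P3=3, P8=1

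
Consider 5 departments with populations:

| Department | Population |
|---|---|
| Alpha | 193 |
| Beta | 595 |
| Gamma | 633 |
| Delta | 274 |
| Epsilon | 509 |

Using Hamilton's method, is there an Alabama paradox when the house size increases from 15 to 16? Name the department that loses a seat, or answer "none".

none

At 15 seats: Alpha 1, Beta 4, Gamma 4, Delta 2, Epsilon 4.
At 16 seats: Alpha 1, Beta 4, Gamma 5, Delta 2, Epsilon 4.
No department's allocation decreased.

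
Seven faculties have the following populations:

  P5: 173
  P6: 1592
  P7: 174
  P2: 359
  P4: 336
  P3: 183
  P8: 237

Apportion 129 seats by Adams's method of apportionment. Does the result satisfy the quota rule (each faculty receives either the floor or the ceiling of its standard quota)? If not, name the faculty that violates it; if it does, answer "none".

Standard quotas: P5 7.307, P6 67.246, P7 7.350, P2 15.164, P4 14.193, P3 7.730, P8 10.011.
Adams allocation: P5 8, P6 66, P7 8, P2 15, P4 14, P3 8, P8 10.
P6 has quota 67.246 (lower 67, upper 68) but receives 66 — outside the quota interval.

P6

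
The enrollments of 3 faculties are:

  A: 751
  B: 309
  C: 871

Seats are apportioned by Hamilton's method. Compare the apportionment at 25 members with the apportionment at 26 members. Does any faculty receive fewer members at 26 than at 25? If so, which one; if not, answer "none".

none

At 25 seats: A 10, B 4, C 11.
At 26 seats: A 10, B 4, C 12.
No faculty's allocation decreased.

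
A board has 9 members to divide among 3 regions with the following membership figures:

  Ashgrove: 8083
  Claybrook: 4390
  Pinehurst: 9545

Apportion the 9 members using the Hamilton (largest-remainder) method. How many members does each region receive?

Ashgrove: 3; Claybrook: 2; Pinehurst: 4

Standard divisor: 22018 ÷ 9 ≈ 2446.444.
Standard quotas: Ashgrove 3.3040, Claybrook 1.7944, Pinehurst 3.9016.
Lower quotas: Ashgrove 3, Claybrook 1, Pinehurst 3 (sum 7, leaving 2 seats).
Remainders in descending order: Pinehurst 0.9016, Claybrook 0.7944, Ashgrove 0.3040.
The surplus seats go to Pinehurst, Claybrook.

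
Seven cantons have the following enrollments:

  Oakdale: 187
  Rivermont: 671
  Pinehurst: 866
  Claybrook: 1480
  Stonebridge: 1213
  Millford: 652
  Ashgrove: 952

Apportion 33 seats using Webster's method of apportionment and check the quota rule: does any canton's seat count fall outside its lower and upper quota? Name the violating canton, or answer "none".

none

Standard quotas: Oakdale 1.025, Rivermont 3.678, Pinehurst 4.746, Claybrook 8.112, Stonebridge 6.648, Millford 3.573, Ashgrove 5.218.
Webster allocation: Oakdale 1, Rivermont 4, Pinehurst 5, Claybrook 8, Stonebridge 7, Millford 3, Ashgrove 5.
Every allocation lies between the lower and upper quota.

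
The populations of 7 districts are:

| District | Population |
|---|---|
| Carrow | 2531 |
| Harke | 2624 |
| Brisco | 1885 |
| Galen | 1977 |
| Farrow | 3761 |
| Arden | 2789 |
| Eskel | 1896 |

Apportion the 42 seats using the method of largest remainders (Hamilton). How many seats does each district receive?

Total 17463; standard divisor 17463/42 ≈ 415.786.
Standard quotas: Carrow 6.087, Harke 6.311, Brisco 4.534, Galen 4.755, Farrow 9.046, Arden 6.708, Eskel 4.560.
Lower quotas: Carrow 6, Harke 6, Brisco 4, Galen 4, Farrow 9, Arden 6, Eskel 4 (sum 39, leaving 3 seats).
Remainders in descending order: Galen 0.755, Arden 0.708, Eskel 0.560, Brisco 0.534, Harke 0.311, Carrow 0.087, Farrow 0.046.
The surplus seats go to Galen, Arden, Eskel.

Carrow 6; Harke 6; Brisco 4; Galen 5; Farrow 9; Arden 7; Eskel 5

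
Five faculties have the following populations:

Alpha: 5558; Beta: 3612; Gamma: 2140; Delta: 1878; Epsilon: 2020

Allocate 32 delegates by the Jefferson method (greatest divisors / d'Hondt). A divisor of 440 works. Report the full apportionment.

With modified divisor 440: modified quotas Alpha 12.632, Beta 8.209, Gamma 4.864, Delta 4.268, Epsilon 4.591.
Rounding down: Alpha 12, Beta 8, Gamma 4, Delta 4, Epsilon 4 (total 32).

Alpha: 12, Beta: 8, Gamma: 4, Delta: 4, Epsilon: 4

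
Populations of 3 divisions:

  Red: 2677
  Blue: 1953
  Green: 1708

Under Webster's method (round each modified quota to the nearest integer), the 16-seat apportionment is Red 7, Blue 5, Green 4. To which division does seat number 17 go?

Green

Priority for the next seat is population ÷ (current seats + 0.5).
Priorities: Red 356.933, Blue 355.091, Green 379.556.
Highest priority: Green.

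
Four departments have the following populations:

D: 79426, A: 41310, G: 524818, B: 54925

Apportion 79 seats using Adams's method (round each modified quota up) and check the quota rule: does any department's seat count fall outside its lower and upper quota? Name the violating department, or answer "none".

Standard quotas: D 8.958, A 4.659, G 59.189, B 6.194.
Adams allocation: D 9, A 5, G 58, B 7.
G has quota 59.189 (lower 59, upper 60) but receives 58 — outside the quota interval.

G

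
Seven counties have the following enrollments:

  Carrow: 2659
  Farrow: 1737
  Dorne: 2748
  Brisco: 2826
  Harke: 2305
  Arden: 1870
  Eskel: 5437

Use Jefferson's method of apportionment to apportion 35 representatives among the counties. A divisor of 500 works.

With modified divisor 500: modified quotas Carrow 5.318, Farrow 3.474, Dorne 5.496, Brisco 5.652, Harke 4.610, Arden 3.740, Eskel 10.874.
Rounding down: Carrow 5, Farrow 3, Dorne 5, Brisco 5, Harke 4, Arden 3, Eskel 10 (total 35).

Carrow: 5; Farrow: 3; Dorne: 5; Brisco: 5; Harke: 4; Arden: 3; Eskel: 10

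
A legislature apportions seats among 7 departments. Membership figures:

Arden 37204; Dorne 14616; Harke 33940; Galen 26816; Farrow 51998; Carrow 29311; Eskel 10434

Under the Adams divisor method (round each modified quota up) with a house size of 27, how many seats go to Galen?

4

Standard divisor 204319/27 ≈ 7567.37; standard quotas: Arden 4.916, Dorne 1.931, Harke 4.485, Galen 3.544, Farrow 6.871, Carrow 3.873, Eskel 1.379.
Rounding up gives 5, 2, 5, 4, 7, 4, 2 = 29 seats, so the divisor must be adjusted.
With modified divisor 8800: modified quotas Arden 4.228, Dorne 1.661, Harke 3.857, Galen 3.047, Farrow 5.909, Carrow 3.331, Eskel 1.186.
Rounding up: Arden 5, Dorne 2, Harke 4, Galen 4, Farrow 6, Carrow 4, Eskel 2 (total 27).
Galen receives 4.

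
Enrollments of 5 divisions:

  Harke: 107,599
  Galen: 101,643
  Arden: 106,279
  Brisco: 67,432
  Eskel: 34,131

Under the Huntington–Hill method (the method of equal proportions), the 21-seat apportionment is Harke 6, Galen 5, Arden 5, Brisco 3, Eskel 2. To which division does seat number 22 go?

Brisco

Priority for the next seat is population ÷ (√(s·(s+1))).
Priorities: Harke 16602.886, Galen 18557.388, Arden 19403.802, Brisco 19465.942, Eskel 13933.922.
Highest priority: Brisco.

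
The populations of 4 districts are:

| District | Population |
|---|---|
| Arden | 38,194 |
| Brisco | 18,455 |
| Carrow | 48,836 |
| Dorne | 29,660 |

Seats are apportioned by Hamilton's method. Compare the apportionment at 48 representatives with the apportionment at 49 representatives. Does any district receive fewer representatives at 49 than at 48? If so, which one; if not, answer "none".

At 48 seats: Arden 14, Brisco 7, Carrow 17, Dorne 10.
At 49 seats: Arden 14, Brisco 6, Carrow 18, Dorne 11.
Brisco drops from 7 to 6.

Brisco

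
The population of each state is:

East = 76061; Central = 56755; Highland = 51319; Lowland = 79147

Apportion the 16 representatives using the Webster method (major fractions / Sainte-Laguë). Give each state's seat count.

Standard divisor 263282/16 ≈ 16455.125; standard quotas: East 4.622, Central 3.449, Highland 3.119, Lowland 4.810.
Rounding to the nearest integer gives East 5, Central 3, Highland 3, Lowland 5 — total 16, matching the house size, so no adjustment is needed.

East=5, Central=3, Highland=3, Lowland=5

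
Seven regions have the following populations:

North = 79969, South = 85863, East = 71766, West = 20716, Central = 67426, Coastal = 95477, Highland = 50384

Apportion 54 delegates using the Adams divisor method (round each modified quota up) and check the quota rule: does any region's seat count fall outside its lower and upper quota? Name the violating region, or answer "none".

Standard quotas: North 9.157, South 9.832, East 8.217, West 2.372, Central 7.721, Coastal 10.932, Highland 5.769.
Adams allocation: North 9, South 9, East 8, West 3, Central 8, Coastal 11, Highland 6.
Every allocation lies between the lower and upper quota.

none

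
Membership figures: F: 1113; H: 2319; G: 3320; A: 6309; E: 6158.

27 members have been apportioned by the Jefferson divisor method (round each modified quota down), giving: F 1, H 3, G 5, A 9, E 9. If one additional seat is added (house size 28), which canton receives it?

Priority for the next seat is population ÷ (current seats + 1).
Priorities: F 556.500, H 579.750, G 553.333, A 630.900, E 615.800.
Highest priority: A.

A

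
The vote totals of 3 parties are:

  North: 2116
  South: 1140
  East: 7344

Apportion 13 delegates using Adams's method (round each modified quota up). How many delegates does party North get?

3

Standard divisor 10600/13 ≈ 815.385; standard quotas: North 2.595, South 1.398, East 9.007.
Rounding up gives 3, 2, 10 = 15 seats, so the divisor must be adjusted.
With modified divisor 1000: modified quotas North 2.116, South 1.140, East 7.344.
Rounding up: North 3, South 2, East 8 (total 13).
North receives 3.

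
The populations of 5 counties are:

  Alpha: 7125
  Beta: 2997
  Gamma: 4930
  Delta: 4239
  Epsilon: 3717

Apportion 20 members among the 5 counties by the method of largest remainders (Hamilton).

Standard divisor: 23008 ÷ 20 ≈ 1150.4.
Standard quotas: Alpha 6.1935, Beta 2.6052, Gamma 4.2855, Delta 3.6848, Epsilon 3.2311.
Lower quotas: Alpha 6, Beta 2, Gamma 4, Delta 3, Epsilon 3 (sum 18, leaving 2 seats).
Remainders in descending order: Delta 0.6848, Beta 0.6052, Gamma 0.2855, Epsilon 0.2311, Alpha 0.1935.
Largest remainders: Delta, Beta receive the extra seats.

Alpha 6; Beta 3; Gamma 4; Delta 4; Epsilon 3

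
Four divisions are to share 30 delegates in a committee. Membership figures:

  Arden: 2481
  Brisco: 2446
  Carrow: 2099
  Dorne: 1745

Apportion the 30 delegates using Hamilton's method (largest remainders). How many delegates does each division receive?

Standard divisor: 8771 ÷ 30 ≈ 292.367.
Standard quotas: Arden 8.486, Brisco 8.366, Carrow 7.179, Dorne 5.969.
Lower quotas: Arden 8, Brisco 8, Carrow 7, Dorne 5 (sum 28, leaving 2 seats).
Remainders in descending order: Dorne 0.969, Arden 0.486, Brisco 0.366, Carrow 0.179.
Largest remainders: Dorne, Arden receive the extra seats.

Arden: 9; Brisco: 8; Carrow: 7; Dorne: 6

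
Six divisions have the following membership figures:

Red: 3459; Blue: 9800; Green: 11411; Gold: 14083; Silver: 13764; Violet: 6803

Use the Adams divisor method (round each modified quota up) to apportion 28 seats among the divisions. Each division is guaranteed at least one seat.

Red 2, Blue 5, Green 5, Gold 7, Silver 6, Violet 3

Standard divisor 59320/28 ≈ 2118.571; standard quotas: Red 1.633, Blue 4.626, Green 5.386, Gold 6.647, Silver 6.497, Violet 3.211.
Rounding up gives 2, 5, 6, 7, 7, 4 = 31 seats, so the divisor must be adjusted.
With modified divisor 2320: modified quotas Red 1.491, Blue 4.224, Green 4.919, Gold 6.070, Silver 5.933, Violet 2.932.
Rounding up: Red 2, Blue 5, Green 5, Gold 7, Silver 6, Violet 3 (total 28).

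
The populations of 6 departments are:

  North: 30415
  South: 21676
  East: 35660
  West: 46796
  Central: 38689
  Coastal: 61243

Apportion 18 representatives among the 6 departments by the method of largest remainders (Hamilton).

North 2, South 2, East 3, West 3, Central 3, Coastal 5

The standard divisor is 234479/18 ≈ 13026.611.
Standard quotas: North 2.3348, South 1.6640, East 2.7375, West 3.5923, Central 2.9700, Coastal 4.7014.
Lower quotas: North 2, South 1, East 2, West 3, Central 2, Coastal 4 (sum 14, leaving 4 seats).
Remainders in descending order: Central 0.9700, East 0.7375, Coastal 0.7014, South 0.6640, West 0.5923, North 0.3348.
Largest remainders: Central, East, Coastal, South receive the extra seats.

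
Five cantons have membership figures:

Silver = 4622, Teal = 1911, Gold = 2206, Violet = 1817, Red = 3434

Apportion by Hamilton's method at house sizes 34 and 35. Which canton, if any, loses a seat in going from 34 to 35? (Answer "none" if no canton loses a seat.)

At 34 seats: Silver 11, Teal 5, Gold 5, Violet 5, Red 8.
At 35 seats: Silver 12, Teal 5, Gold 5, Violet 4, Red 9.
Violet drops from 5 to 4.

Violet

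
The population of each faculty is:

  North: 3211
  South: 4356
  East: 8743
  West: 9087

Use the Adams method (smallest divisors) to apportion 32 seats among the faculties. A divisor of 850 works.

North 4, South 6, East 11, West 11

With modified divisor 850: modified quotas North 3.778, South 5.125, East 10.286, West 10.691.
Rounding up: North 4, South 6, East 11, West 11 (total 32).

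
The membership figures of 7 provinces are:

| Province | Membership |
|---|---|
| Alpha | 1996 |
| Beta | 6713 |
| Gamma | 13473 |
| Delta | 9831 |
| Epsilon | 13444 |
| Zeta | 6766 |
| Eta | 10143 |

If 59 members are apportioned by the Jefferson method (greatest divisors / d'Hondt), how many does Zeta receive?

Standard divisor 62366/59 ≈ 1057.051; standard quotas: Alpha 1.888, Beta 6.351, Gamma 12.746, Delta 9.300, Epsilon 12.718, Zeta 6.401, Eta 9.596.
Rounding down gives 1, 6, 12, 9, 12, 6, 9 = 55 seats, so the divisor must be adjusted.
With modified divisor 987.57: modified quotas Alpha 2.021, Beta 6.797, Gamma 13.643, Delta 9.955, Epsilon 13.613, Zeta 6.851, Eta 10.271.
Rounding down: Alpha 2, Beta 6, Gamma 13, Delta 9, Epsilon 13, Zeta 6, Eta 10 (total 59).
Zeta receives 6.

6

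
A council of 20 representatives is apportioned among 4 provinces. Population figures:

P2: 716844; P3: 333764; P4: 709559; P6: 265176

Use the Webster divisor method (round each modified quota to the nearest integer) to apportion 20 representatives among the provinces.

P2: 7, P3: 3, P4: 7, P6: 3

Standard divisor 2025343/20 ≈ 101267.15; standard quotas: P2 7.079, P3 3.296, P4 7.007, P6 2.619.
Rounding to the nearest integer gives P2 7, P3 3, P4 7, P6 3 — total 20, matching the house size, so no adjustment is needed.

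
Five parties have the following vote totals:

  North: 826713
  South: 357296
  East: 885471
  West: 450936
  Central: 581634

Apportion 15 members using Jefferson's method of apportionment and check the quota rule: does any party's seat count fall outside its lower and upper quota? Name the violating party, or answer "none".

none

Standard quotas: North 3.998, South 1.728, East 4.282, West 2.181, Central 2.812.
Jefferson allocation: North 4, South 2, East 4, West 2, Central 3.
Every allocation lies between the lower and upper quota.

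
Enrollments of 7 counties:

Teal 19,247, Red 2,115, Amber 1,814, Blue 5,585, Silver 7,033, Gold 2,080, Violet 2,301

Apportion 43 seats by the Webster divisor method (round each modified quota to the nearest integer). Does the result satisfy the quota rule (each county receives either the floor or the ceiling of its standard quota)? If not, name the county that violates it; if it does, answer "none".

none

Standard quotas: Teal 20.600, Red 2.264, Amber 1.942, Blue 5.978, Silver 7.528, Gold 2.226, Violet 2.463.
Webster allocation: Teal 21, Red 2, Amber 2, Blue 6, Silver 8, Gold 2, Violet 2.
Every allocation lies between the lower and upper quota.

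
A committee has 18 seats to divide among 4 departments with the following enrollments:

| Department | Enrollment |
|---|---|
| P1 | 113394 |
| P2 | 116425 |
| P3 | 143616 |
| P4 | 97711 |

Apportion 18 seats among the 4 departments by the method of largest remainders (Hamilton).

P1 4, P2 4, P3 6, P4 4

Standard divisor: 471146 ÷ 18 ≈ 26174.778.
Standard quotas: P1 4.3322, P2 4.4480, P3 5.4868, P4 3.7330.
Lower quotas: P1 4, P2 4, P3 5, P4 3 (sum 16, leaving 2 seats).
Remainders in descending order: P4 0.7330, P3 0.4868, P2 0.4480, P1 0.3322.
The surplus seats go to P4, P3.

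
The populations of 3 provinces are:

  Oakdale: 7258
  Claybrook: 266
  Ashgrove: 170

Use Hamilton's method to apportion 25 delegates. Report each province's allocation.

Oakdale 24, Claybrook 1, Ashgrove 0

Standard divisor: 7694 ÷ 25 ≈ 307.76.
Standard quotas: Oakdale 23.5833, Claybrook 0.8643, Ashgrove 0.5524.
Lower quotas: Oakdale 23, Claybrook 0, Ashgrove 0 (sum 23, leaving 2 seats).
Remainders in descending order: Claybrook 0.8643, Oakdale 0.5833, Ashgrove 0.5524.
Largest remainders: Claybrook, Oakdale receive the extra seats.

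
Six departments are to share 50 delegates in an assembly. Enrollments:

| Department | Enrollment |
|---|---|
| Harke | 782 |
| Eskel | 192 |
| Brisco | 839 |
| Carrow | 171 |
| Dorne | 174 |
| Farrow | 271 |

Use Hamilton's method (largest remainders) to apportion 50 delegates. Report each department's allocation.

Harke 16; Eskel 4; Brisco 17; Carrow 3; Dorne 4; Farrow 6

Standard divisor: 2429 ÷ 50 ≈ 48.58.
Standard quotas: Harke 16.097, Eskel 3.952, Brisco 17.270, Carrow 3.520, Dorne 3.582, Farrow 5.578.
Lower quotas: Harke 16, Eskel 3, Brisco 17, Carrow 3, Dorne 3, Farrow 5 (sum 47, leaving 3 seats).
Remainders in descending order: Eskel 0.952, Dorne 0.582, Farrow 0.578, Carrow 0.520, Brisco 0.270, Harke 0.097.
Largest remainders: Eskel, Dorne, Farrow receive the extra seats.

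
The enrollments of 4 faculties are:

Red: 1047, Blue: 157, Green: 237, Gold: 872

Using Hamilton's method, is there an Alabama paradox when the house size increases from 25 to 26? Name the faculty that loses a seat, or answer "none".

Green

At 25 seats: Red 11, Blue 2, Green 3, Gold 9.
At 26 seats: Red 12, Blue 2, Green 2, Gold 10.
Green drops from 3 to 2.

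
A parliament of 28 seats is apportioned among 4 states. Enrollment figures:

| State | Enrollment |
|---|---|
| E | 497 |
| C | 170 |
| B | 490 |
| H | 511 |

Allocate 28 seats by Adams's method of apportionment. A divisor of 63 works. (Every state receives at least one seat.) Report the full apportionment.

E 8, C 3, B 8, H 9

With modified divisor 63: modified quotas E 7.889, C 2.698, B 7.778, H 8.111.
Rounding up: E 8, C 3, B 8, H 9 (total 28).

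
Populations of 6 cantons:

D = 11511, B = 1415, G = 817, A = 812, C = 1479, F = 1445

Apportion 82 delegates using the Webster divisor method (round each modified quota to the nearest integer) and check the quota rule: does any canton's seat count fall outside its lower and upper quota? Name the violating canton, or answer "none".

Standard quotas: D 54.002, B 6.638, G 3.833, A 3.809, C 6.938, F 6.779.
Webster allocation: D 53, B 7, G 4, A 4, C 7, F 7.
D has quota 54.002 (lower 54, upper 55) but receives 53 — outside the quota interval.

D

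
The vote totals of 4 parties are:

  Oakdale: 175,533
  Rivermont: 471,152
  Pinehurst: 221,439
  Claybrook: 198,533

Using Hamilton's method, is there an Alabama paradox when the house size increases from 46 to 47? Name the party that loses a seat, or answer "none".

At 46 seats: Oakdale 8, Rivermont 20, Pinehurst 9, Claybrook 9.
At 47 seats: Oakdale 7, Rivermont 21, Pinehurst 10, Claybrook 9.
Oakdale drops from 8 to 7.

Oakdale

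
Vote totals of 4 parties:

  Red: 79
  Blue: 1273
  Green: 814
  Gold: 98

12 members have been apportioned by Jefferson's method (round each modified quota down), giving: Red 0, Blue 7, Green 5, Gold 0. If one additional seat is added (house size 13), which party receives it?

Priority for the next seat is population ÷ (current seats + 1).
Priorities: Red 79.000, Blue 159.125, Green 135.667, Gold 98.000.
Highest priority: Blue.

Blue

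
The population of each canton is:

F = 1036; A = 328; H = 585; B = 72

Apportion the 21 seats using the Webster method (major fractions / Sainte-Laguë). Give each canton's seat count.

F: 11; A: 3; H: 6; B: 1

Standard divisor 2021/21 ≈ 96.238; standard quotas: F 10.765, A 3.408, H 6.079, B 0.748.
Rounding to the nearest integer gives F 11, A 3, H 6, B 1 — total 21, matching the house size, so no adjustment is needed.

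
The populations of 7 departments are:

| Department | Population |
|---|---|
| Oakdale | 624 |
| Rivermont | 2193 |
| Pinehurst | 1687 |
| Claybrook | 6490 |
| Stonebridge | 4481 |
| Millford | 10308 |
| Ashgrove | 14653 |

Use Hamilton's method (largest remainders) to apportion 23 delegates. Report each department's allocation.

The standard divisor is 40436/23 ≈ 1758.087.
Standard quotas: Oakdale 0.3549, Rivermont 1.2474, Pinehurst 0.9596, Claybrook 3.6915, Stonebridge 2.5488, Millford 5.8632, Ashgrove 8.3346.
Lower quotas: Oakdale 0, Rivermont 1, Pinehurst 0, Claybrook 3, Stonebridge 2, Millford 5, Ashgrove 8 (sum 19, leaving 4 seats).
Remainders in descending order: Pinehurst 0.9596, Millford 0.8632, Claybrook 0.6915, Stonebridge 0.5488, Oakdale 0.3549, Ashgrove 0.3346, Rivermont 0.2474.
The surplus seats go to Pinehurst, Millford, Claybrook, Stonebridge.

Oakdale=0, Rivermont=1, Pinehurst=1, Claybrook=4, Stonebridge=3, Millford=6, Ashgrove=8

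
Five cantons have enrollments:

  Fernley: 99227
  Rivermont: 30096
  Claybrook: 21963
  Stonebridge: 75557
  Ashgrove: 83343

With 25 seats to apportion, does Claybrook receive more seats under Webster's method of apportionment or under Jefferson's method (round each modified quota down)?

Webster: Fernley 8, Rivermont 2, Claybrook 2, Stonebridge 6, Ashgrove 7.
Jefferson: Fernley 9, Rivermont 2, Claybrook 1, Stonebridge 6, Ashgrove 7.
Claybrook gets 2 under Webster and 1 under Jefferson.

Webster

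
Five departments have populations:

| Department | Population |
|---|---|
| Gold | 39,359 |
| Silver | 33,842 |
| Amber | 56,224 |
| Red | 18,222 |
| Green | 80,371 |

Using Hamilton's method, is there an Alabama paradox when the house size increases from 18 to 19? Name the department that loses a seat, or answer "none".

Red

At 18 seats: Gold 3, Silver 3, Amber 4, Red 2, Green 6.
At 19 seats: Gold 3, Silver 3, Amber 5, Red 1, Green 7.
Red drops from 2 to 1.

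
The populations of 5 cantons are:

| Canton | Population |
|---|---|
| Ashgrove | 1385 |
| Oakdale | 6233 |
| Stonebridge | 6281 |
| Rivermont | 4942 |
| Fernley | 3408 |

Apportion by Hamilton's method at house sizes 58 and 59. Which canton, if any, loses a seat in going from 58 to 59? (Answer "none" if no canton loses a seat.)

none

At 58 seats: Ashgrove 4, Oakdale 16, Stonebridge 16, Rivermont 13, Fernley 9.
At 59 seats: Ashgrove 4, Oakdale 16, Stonebridge 17, Rivermont 13, Fernley 9.
No canton's allocation decreased.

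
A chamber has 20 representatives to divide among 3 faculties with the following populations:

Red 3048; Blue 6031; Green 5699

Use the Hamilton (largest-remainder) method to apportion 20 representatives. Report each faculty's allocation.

Total 14778; standard divisor 14778/20 ≈ 738.9.
Standard quotas: Red 4.1251, Blue 8.1621, Green 7.7128.
Lower quotas: Red 4, Blue 8, Green 7 (sum 19, leaving 1 seat).
Remainders in descending order: Green 0.7128, Blue 0.1621, Red 0.1251.
Largest remainder: Green receives the extra seat.

Red: 4, Blue: 8, Green: 8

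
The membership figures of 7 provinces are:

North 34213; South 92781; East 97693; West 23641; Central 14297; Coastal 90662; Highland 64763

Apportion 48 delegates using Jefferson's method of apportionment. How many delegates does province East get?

12

Standard divisor 418050/48 ≈ 8709.375; standard quotas: North 3.928, South 10.653, East 11.217, West 2.714, Central 1.642, Coastal 10.410, Highland 7.436.
Rounding down gives 3, 10, 11, 2, 1, 10, 7 = 44 seats, so the divisor must be adjusted.
With modified divisor 8120: modified quotas North 4.213, South 11.426, East 12.031, West 2.911, Central 1.761, Coastal 11.165, Highland 7.976.
Rounding down: North 4, South 11, East 12, West 2, Central 1, Coastal 11, Highland 7 (total 48).
East receives 12.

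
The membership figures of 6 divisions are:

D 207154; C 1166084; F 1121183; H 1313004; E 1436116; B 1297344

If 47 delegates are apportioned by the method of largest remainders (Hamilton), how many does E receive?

10

Total 6540885; standard divisor 6540885/47 ≈ 139167.766.
Standard quotas: D 1.4885, C 8.3790, F 8.0563, H 9.4347, E 10.3193, B 9.3222.
Lower quotas: D 1, C 8, F 8, H 9, E 10, B 9 (sum 45, leaving 2 seats).
Remainders in descending order: D 0.4885, H 0.4347, C 0.3790, B 0.3222, E 0.3193, F 0.0563.
The surplus seats go to D, H.
E receives 10.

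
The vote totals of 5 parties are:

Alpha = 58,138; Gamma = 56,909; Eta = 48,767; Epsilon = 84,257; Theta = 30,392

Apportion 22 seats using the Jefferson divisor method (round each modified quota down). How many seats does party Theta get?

Standard divisor 278463/22 ≈ 12657.409; standard quotas: Alpha 4.593, Gamma 4.496, Eta 3.853, Epsilon 6.657, Theta 2.401.
Rounding down gives 4, 4, 3, 6, 2 = 19 seats, so the divisor must be adjusted.
With modified divisor 11500: modified quotas Alpha 5.055, Gamma 4.949, Eta 4.241, Epsilon 7.327, Theta 2.643.
Rounding down: Alpha 5, Gamma 4, Eta 4, Epsilon 7, Theta 2 (total 22).
Theta receives 2.

2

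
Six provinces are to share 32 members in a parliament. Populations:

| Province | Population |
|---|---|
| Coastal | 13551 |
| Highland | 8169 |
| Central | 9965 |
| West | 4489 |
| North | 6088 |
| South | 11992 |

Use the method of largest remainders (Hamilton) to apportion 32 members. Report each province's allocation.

Coastal: 8, Highland: 5, Central: 6, West: 3, North: 3, South: 7

The standard divisor is 54254/32 ≈ 1695.438.
Standard quotas: Coastal 7.9926, Highland 4.8182, Central 5.8775, West 2.6477, North 3.5908, South 7.0731.
Lower quotas: Coastal 7, Highland 4, Central 5, West 2, North 3, South 7 (sum 28, leaving 4 seats).
Remainders in descending order: Coastal 0.9926, Central 0.8775, Highland 0.8182, West 0.6477, North 0.5908, South 0.0731.
Largest remainders: Coastal, Central, Highland, West receive the extra seats.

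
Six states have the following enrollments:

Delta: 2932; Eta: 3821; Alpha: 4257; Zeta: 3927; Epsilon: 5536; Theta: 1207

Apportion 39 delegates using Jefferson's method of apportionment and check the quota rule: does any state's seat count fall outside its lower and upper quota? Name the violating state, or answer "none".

Standard quotas: Delta 5.274, Eta 6.874, Alpha 7.658, Zeta 7.064, Epsilon 9.959, Theta 2.171.
Jefferson allocation: Delta 5, Eta 7, Alpha 8, Zeta 7, Epsilon 10, Theta 2.
Every allocation lies between the lower and upper quota.

none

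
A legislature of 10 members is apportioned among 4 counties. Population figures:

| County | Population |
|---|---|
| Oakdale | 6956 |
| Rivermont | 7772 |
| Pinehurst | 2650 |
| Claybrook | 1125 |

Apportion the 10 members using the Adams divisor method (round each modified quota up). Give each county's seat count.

Oakdale: 3, Rivermont: 4, Pinehurst: 2, Claybrook: 1

Standard divisor 18503/10 ≈ 1850.3; standard quotas: Oakdale 3.759, Rivermont 4.200, Pinehurst 1.432, Claybrook 0.608.
Rounding up gives 4, 5, 2, 1 = 12 seats, so the divisor must be adjusted.
With modified divisor 2500: modified quotas Oakdale 2.782, Rivermont 3.109, Pinehurst 1.060, Claybrook 0.450.
Rounding up: Oakdale 3, Rivermont 4, Pinehurst 2, Claybrook 1 (total 10).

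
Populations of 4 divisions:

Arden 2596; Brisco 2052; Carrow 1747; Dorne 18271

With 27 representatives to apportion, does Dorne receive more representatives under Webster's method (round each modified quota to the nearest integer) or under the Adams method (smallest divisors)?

Webster

Webster: Arden 3, Brisco 2, Carrow 2, Dorne 20.
Adams: Arden 3, Brisco 3, Carrow 2, Dorne 19.
Dorne gets 20 under Webster and 19 under Adams.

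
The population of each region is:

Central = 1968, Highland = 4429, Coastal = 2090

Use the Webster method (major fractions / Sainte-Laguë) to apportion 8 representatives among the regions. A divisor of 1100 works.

With modified divisor 1100: modified quotas Central 1.789, Highland 4.026, Coastal 1.900.
Rounding to the nearest integer: Central 2, Highland 4, Coastal 2 (total 8).

Central 2, Highland 4, Coastal 2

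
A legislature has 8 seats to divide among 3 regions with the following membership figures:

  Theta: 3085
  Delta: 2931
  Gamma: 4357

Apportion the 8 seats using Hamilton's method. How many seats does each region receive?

Theta=3, Delta=2, Gamma=3

Total 10373; standard divisor 10373/8 ≈ 1296.625.
Standard quotas: Theta 2.379, Delta 2.260, Gamma 3.360.
Lower quotas: Theta 2, Delta 2, Gamma 3 (sum 7, leaving 1 seat).
Remainders in descending order: Theta 0.379, Gamma 0.360, Delta 0.260.
The surplus seat goes to Theta.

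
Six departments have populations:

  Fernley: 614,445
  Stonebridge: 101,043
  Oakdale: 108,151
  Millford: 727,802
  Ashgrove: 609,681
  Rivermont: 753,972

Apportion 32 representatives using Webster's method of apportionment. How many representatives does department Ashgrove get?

7

Standard divisor 2915094/32 ≈ 91096.688; standard quotas: Fernley 6.745, Stonebridge 1.109, Oakdale 1.187, Millford 7.989, Ashgrove 6.693, Rivermont 8.277.
Rounding to the nearest integer gives Fernley 7, Stonebridge 1, Oakdale 1, Millford 8, Ashgrove 7, Rivermont 8 — total 32, matching the house size, so no adjustment is needed.
Ashgrove receives 7.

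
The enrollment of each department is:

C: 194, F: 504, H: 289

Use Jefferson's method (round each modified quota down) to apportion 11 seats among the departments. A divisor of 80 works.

C=2, F=6, H=3

With modified divisor 80: modified quotas C 2.425, F 6.300, H 3.612.
Rounding down: C 2, F 6, H 3 (total 11).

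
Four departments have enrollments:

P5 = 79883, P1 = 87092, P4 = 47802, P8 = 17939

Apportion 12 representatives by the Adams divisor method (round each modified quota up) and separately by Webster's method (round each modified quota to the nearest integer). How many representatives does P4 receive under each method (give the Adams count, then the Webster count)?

3 and 2

Adams: P5 4, P1 4, P4 3, P8 1.
Webster: P5 4, P1 5, P4 2, P8 1.
P4 gets 3 under Adams and 2 under Webster.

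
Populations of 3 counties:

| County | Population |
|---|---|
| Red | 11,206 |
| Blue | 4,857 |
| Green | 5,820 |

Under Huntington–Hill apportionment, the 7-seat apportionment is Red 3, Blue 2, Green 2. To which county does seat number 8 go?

Priority for the next seat is population ÷ (√(s·(s+1))).
Priorities: Red 3234.894, Blue 1982.862, Green 2376.005.
Highest priority: Red.

Red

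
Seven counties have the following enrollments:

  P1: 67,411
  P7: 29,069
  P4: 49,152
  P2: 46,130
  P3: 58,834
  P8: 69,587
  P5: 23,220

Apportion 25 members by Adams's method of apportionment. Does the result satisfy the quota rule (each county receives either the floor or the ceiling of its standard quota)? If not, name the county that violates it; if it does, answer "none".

Standard quotas: P1 4.908, P7 2.116, P4 3.578, P2 3.358, P3 4.283, P8 5.066, P5 1.690.
Adams allocation: P1 5, P7 2, P4 4, P2 3, P3 4, P8 5, P5 2.
Every allocation lies between the lower and upper quota.

none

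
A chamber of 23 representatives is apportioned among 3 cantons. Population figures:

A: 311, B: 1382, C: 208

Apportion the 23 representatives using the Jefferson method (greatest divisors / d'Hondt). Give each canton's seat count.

Standard divisor 1901/23 ≈ 82.652; standard quotas: A 3.763, B 16.721, C 2.517.
Rounding down gives 3, 16, 2 = 21 seats, so the divisor must be adjusted.
With modified divisor 77: modified quotas A 4.039, B 17.948, C 2.701.
Rounding down: A 4, B 17, C 2 (total 23).

A=4, B=17, C=2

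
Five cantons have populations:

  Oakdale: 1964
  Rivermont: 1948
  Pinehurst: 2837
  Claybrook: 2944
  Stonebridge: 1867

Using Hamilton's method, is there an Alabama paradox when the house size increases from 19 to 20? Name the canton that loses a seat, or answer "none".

At 19 seats: Oakdale 3, Rivermont 3, Pinehurst 5, Claybrook 5, Stonebridge 3.
At 20 seats: Oakdale 4, Rivermont 3, Pinehurst 5, Claybrook 5, Stonebridge 3.
No canton's allocation decreased.

none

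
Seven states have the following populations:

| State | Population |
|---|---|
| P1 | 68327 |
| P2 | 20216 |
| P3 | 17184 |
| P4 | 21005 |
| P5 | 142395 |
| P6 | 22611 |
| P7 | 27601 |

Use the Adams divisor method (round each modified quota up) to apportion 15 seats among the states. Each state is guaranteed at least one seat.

P1: 3, P2: 1, P3: 1, P4: 1, P5: 6, P6: 1, P7: 2

Standard divisor 319339/15 ≈ 21289.267; standard quotas: P1 3.209, P2 0.950, P3 0.807, P4 0.987, P5 6.689, P6 1.062, P7 1.296.
Rounding up gives 4, 1, 1, 1, 7, 2, 2 = 18 seats, so the divisor must be adjusted.
With modified divisor 25700: modified quotas P1 2.659, P2 0.787, P3 0.669, P4 0.817, P5 5.541, P6 0.880, P7 1.074.
Rounding up: P1 3, P2 1, P3 1, P4 1, P5 6, P6 1, P7 2 (total 15).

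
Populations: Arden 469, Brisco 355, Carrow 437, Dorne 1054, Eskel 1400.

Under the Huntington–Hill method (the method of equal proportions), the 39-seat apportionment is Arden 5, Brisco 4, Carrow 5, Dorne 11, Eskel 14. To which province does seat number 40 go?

Eskel

Priority for the next seat is population ÷ (√(s·(s+1))).
Priorities: Arden 85.627, Brisco 79.380, Carrow 79.785, Dorne 91.739, Eskel 96.609.
Highest priority: Eskel.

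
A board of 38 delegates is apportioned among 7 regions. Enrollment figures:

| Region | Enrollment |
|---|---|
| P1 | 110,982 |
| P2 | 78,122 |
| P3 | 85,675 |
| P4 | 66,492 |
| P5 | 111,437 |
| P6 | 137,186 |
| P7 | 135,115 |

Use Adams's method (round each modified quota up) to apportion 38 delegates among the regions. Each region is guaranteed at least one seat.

Standard divisor 725009/38 ≈ 19079.184; standard quotas: P1 5.817, P2 4.095, P3 4.490, P4 3.485, P5 5.841, P6 7.190, P7 7.082.
Rounding up gives 6, 5, 5, 4, 6, 8, 8 = 42 seats, so the divisor must be adjusted.
With modified divisor 21800: modified quotas P1 5.091, P2 3.584, P3 3.930, P4 3.050, P5 5.112, P6 6.293, P7 6.198.
Rounding up: P1 6, P2 4, P3 4, P4 4, P5 6, P6 7, P7 7 (total 38).

P1 6, P2 4, P3 4, P4 4, P5 6, P6 7, P7 7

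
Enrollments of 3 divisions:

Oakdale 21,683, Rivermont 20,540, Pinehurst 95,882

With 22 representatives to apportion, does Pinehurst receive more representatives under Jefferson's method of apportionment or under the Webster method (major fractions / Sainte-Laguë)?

Jefferson

Jefferson: Oakdale 3, Rivermont 3, Pinehurst 16.
Webster: Oakdale 4, Rivermont 3, Pinehurst 15.
Pinehurst gets 16 under Jefferson and 15 under Webster.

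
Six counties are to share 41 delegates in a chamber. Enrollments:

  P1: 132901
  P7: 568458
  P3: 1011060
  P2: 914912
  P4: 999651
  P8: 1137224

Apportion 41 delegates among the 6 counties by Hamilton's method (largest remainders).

Standard divisor: 4764206 ÷ 41 ≈ 116200.146.
Standard quotas: P1 1.1437, P7 4.8921, P3 8.7010, P2 7.8736, P4 8.6028, P8 9.7868.
Lower quotas: P1 1, P7 4, P3 8, P2 7, P4 8, P8 9 (sum 37, leaving 4 seats).
Remainders in descending order: P7 0.8921, P2 0.8736, P8 0.7868, P3 0.7010, P4 0.6028, P1 0.1437.
Largest remainders: P7, P2, P8, P3 receive the extra seats.

P1: 1, P7: 5, P3: 9, P2: 8, P4: 8, P8: 10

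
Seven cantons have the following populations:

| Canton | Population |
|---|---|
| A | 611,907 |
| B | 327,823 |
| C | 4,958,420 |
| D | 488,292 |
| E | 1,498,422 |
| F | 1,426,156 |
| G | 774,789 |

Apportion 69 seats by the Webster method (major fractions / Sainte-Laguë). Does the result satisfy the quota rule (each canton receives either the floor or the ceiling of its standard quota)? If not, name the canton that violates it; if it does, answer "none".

C

Standard quotas: A 4.186, B 2.243, C 33.922, D 3.341, E 10.251, F 9.757, G 5.301.
Webster allocation: A 4, B 2, C 35, D 3, E 10, F 10, G 5.
C has quota 33.922 (lower 33, upper 34) but receives 35 — outside the quota interval.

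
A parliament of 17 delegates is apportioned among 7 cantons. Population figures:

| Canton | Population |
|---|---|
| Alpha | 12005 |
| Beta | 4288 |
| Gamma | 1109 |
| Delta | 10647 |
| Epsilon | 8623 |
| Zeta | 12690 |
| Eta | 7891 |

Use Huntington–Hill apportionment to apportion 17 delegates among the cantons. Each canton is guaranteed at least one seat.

With divisor 3493: modified quotas Alpha 3.437, Beta 1.228, Gamma 0.317, Delta 3.048, Epsilon 2.469, Zeta 3.633, Eta 2.259.
Geometric-mean thresholds: Alpha √(3·4)=3.464, Beta √(1·2)=1.414, Gamma (min 1), Delta √(3·4)=3.464, Epsilon √(2·3)=2.449, Zeta √(3·4)=3.464, Eta √(2·3)=2.449.
Each quota rounded against its threshold gives Alpha 3, Beta 1, Gamma 1, Delta 3, Epsilon 3, Zeta 4, Eta 2 (total 17).

Alpha 3, Beta 1, Gamma 1, Delta 3, Epsilon 3, Zeta 4, Eta 2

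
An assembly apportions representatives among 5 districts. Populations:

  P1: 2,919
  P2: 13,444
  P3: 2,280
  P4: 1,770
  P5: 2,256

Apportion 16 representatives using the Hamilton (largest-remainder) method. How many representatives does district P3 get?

2

The standard divisor is 22669/16 ≈ 1416.812.
Standard quotas: P1 2.0603, P2 9.4889, P3 1.6092, P4 1.2493, P5 1.5923.
Lower quotas: P1 2, P2 9, P3 1, P4 1, P5 1 (sum 14, leaving 2 seats).
Remainders in descending order: P3 0.6092, P5 0.5923, P2 0.4889, P4 0.2493, P1 0.0603.
Largest remainders: P3, P5 receive the extra seats.
P3 receives 2.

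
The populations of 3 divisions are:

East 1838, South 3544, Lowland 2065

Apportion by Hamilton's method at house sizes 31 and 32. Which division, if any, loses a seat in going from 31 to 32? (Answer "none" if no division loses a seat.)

At 31 seats: East 8, South 15, Lowland 8.
At 32 seats: East 8, South 15, Lowland 9.
No division's allocation decreased.

none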